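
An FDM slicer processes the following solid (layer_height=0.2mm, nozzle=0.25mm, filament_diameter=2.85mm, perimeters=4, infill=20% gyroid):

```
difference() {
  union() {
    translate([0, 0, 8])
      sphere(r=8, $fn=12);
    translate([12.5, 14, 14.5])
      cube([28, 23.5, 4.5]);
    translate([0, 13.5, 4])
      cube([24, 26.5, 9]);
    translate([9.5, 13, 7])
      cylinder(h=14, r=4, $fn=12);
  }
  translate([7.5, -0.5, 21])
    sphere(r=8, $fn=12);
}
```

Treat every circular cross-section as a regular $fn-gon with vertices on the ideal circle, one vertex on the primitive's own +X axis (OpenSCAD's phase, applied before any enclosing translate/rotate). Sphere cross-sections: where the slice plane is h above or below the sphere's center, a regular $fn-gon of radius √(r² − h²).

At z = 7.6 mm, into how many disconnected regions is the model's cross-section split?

At z = 7.6 mm: the r=8 sphere slices to a regular 12-gon of circumradius 7.990 (√(r²−h²) with h=0.4 from center); the cube at (12.5, 14) does not reach this height (z outside [14.5, 19]); the cube at (0, 13.5) is present — its section is the full 24×26.5 rectangle; the cylinder at (9.5, 13): section is a regular 12-gon, circumradius r=4; Merging all regions: the regions partially overlap (shared area 20.07 mm²), so overlapping operands fuse into one piece — 2 connected regions; the sphere at (7.5, -0.5) does not reach this height (|z−center|=13.400 > r=8); After the difference (first − rest): none of the subtracted shapes is present at this height, so that combined region is unchanged — 2 connected regions. The result has 2 disconnected regions.

2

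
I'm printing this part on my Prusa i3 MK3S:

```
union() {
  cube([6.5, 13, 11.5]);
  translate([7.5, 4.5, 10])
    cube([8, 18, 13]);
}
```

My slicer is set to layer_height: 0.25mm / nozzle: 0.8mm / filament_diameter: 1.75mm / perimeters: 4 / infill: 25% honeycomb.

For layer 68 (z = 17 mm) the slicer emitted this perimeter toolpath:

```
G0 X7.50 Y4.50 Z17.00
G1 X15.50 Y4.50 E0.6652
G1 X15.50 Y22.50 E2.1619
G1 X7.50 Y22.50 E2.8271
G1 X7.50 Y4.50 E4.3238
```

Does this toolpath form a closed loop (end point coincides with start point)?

Start point (G0): (7.50, 4.50). End point (last G1): the path returns to the start — closed.

yes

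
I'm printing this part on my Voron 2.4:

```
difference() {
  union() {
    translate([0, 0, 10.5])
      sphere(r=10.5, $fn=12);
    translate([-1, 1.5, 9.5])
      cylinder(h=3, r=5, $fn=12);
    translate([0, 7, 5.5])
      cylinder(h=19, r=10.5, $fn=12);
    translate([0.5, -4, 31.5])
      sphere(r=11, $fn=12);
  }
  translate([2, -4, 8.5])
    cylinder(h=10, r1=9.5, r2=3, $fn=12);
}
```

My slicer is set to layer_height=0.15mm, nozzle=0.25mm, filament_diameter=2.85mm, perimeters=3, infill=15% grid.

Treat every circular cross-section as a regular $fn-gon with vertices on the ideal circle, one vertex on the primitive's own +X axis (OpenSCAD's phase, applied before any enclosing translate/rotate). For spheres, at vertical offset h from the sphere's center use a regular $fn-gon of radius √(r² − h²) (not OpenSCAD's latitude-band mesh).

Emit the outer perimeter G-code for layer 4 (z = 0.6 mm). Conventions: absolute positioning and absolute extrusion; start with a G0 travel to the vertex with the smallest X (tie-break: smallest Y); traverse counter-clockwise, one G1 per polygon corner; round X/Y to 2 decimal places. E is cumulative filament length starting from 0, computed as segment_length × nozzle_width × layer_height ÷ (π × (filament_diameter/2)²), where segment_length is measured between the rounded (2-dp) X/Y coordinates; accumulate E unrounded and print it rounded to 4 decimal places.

G0 X-3.50 Y0.00 Z0.60
G1 X-3.03 Y-1.75 E0.0107
G1 X-1.75 Y-3.03 E0.0213
G1 X0.00 Y-3.50 E0.0319
G1 X1.75 Y-3.03 E0.0426
G1 X3.03 Y-1.75 E0.0532
G1 X3.50 Y0.00 E0.0639
G1 X3.03 Y1.75 E0.0745
G1 X1.75 Y3.03 E0.0852
G1 X0.00 Y3.50 E0.0958
G1 X-1.75 Y3.03 E0.1065
G1 X-3.03 Y1.75 E0.1171
G1 X-3.50 Y0.00 E0.1278

At z = 0.6 mm: the r=10.5 sphere contributes a regular 12-gon of circumradius √(10.5²−9.9²) = 3.499; the cylinder at (-1, 1.5) is not intersected at this z (z outside [9.5, 12.5]); the cylinder at (0, 7) does not reach this height (z outside [5.5, 24.5]); the sphere at (0.5, -4) does not reach this height (|z−center|=30.900 > r=11); Combining (union): only the r=10.5 sphere is present, so the union is just that shape — 1 connected region; the cone at (2, -4) does not reach this height (z outside [8.5, 18.5]); Taking the first minus the rest: none of the subtracted shapes is present at this height, so that combined region is unchanged — 1 connected region. The outline is a single polygon with 12 vertices. Extrusion per mm of travel: 0.25 × 0.15 / (π × 1.425²) = 0.005878. Accumulating E over each segment gives final E = 0.1278.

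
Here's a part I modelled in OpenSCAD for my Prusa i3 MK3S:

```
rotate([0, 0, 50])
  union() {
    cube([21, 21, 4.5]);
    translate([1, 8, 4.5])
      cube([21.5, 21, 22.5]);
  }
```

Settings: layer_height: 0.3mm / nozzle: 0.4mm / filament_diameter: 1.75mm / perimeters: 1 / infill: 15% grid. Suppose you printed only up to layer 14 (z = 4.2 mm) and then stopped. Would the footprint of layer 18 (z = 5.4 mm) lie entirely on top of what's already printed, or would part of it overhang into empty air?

Compare the two slices. At z = 4.2: the cube (footprint 21×21) is included at this height (area 441.00 mm²); the cube at (1, 8) does not reach this height (z outside [4.5, 27]); Merging all regions: only the 21×21 cube is present, so the union is just that shape — area = 441.00 mm²; (rotated 50° about Z; rotation is an isometry so areas/perimeters/island counts are preserved). At z = 5.4: the cube does not reach this height (z outside [0, 4.5]); the cube at (1, 8) is present — its section is the full 21.5×21 rectangle (area 451.50 mm²); Combining (union): only the 21.5×21 cube at (1, 8) is present, so the union is just that shape — area = 451.50 mm²; (rotated 50° about Z; rotation is an isometry so areas/perimeters/island counts are preserved). Checking containment: at z = 5.4 the cross-section extends beyond the z = 4.2 cross-section by about 191.50 mm².

part overhangs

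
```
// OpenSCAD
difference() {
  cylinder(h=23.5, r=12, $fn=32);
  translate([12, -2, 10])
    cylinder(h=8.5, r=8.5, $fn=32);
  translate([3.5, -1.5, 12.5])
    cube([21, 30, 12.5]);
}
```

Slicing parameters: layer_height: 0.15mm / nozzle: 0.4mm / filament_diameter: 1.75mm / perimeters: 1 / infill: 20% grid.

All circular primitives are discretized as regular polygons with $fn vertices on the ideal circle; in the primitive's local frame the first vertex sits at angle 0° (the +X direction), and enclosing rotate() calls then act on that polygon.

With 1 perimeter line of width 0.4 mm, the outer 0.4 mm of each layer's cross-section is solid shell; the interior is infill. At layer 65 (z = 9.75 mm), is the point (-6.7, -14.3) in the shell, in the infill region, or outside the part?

outside

At z = 9.75 mm: the cylinder: section is a regular 32-gon, circumradius r=12; the cylinder at (12, -2) does not reach this height (z outside [10, 18.5]); the cube at (3.5, -1.5) is absent (z outside [12.5, 25]); After the difference (first − rest): none of the subtracted shapes is present at this height, so the r=12 cylinder is unchanged — 1 connected region. Overall, the cross-section is a single solid region. The nearest boundary edge runs (-6.67, -9.98)→(-4.59, -11.09); distance from the point to it = 3.83 mm. The point is not inside any of the regions above, so it lies outside the cross-section (3.83 mm from the nearest boundary).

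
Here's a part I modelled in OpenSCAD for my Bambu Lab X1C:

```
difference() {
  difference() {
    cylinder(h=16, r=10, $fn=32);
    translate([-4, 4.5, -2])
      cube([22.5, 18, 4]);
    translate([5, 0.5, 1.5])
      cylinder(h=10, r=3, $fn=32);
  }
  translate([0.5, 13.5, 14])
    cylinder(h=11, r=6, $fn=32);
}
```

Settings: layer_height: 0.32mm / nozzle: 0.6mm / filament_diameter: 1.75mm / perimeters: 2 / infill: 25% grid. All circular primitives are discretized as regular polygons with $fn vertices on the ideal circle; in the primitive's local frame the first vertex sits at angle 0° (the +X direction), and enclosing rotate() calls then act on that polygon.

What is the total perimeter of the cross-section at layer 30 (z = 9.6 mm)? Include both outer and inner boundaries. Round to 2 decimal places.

At z = 9.6 mm: the r=10 cylinder gives a regular 32-gon of circumradius 10 (constant along its height) (perimeter = 2·32·10.000·sin(180°/32) = 62.73 mm); the cube at (-4, 4.5) is absent (z outside [-2, 2]); the r=3 cylinder at (5, 0.5) contributes a regular 32-gon of circumradius 3 (perimeter = 2·32·3.000·sin(180°/32) = 18.82 mm); Subtracting the remaining from the first: starting from the r=10 cylinder, the r=3 cylinder at (5, 0.5) lies wholly inside it (removes its full 28.09 mm² and its 18.82 mm outline becomes a hole wall) — boundary (outer + 1 inner loop) = 81.55 mm; the cylinder at (0.5, 13.5) is not intersected at this z (z outside [14, 25]); Taking the first minus the rest: none of the subtracted shapes is present at this height, so the result so far is unchanged — boundary (outer + 1 inner loop) = 81.55 mm. Overall, the cross-section is one region with 1 hole. Total boundary length (outer + inner) = 81.55 mm.

81.55 mm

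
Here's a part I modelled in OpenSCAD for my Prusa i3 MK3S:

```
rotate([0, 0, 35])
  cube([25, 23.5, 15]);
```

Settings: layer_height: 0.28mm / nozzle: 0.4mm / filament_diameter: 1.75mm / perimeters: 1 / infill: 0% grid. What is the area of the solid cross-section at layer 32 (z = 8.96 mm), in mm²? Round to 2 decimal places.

587.50 mm²

At z = 8.96 mm: the cube (footprint 25×23.5) is included at this height (area 587.50 mm²); (whole slice rotated 35° about Z — lengths, areas and connectivity unchanged). Overall, the cross-section is a single solid region. Net area = 587.50 mm².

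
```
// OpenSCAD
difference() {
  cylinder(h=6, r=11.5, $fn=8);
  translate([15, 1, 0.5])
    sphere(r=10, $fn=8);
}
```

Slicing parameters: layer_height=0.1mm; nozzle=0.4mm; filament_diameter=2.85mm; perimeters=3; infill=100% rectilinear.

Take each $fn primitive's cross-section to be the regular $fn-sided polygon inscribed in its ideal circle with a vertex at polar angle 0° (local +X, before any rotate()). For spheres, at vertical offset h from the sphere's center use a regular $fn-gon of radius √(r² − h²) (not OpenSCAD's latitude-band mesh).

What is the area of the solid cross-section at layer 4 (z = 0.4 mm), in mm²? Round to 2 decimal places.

At z = 0.4 mm: the cylinder: section is a regular 8-gon, circumradius r=11.5 (area = (8/2)·11.500²·sin(360°/8) = 374.06 mm²); the r=10 sphere at (15, 1) contributes a regular 8-gon of circumradius √(10²−0.1²) = 9.999 (area = (8/2)·9.999²·sin(360°/8) = 282.81 mm²); Subtracting the remaining from the first: starting from the r=11.5 cylinder (374.06 mm²), the r=10 sphere at (15, 1) partially overlaps it — only the 50.29 mm² overlap (of its 282.81 mm²) is removed, clipping the outline — area = 323.77 mm². Overall, the cross-section is a single solid region. Net area = 323.77 mm².

323.77 mm²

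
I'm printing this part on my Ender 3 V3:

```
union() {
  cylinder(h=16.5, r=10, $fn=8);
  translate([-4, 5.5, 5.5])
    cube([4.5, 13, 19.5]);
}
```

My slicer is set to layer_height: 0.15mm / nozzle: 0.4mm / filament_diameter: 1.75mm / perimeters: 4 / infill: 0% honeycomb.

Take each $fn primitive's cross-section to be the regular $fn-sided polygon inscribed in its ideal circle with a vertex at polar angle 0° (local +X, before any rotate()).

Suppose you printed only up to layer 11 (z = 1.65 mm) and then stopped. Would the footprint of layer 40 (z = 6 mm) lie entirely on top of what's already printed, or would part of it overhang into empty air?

Compare the two slices. At z = 1.65: the cylinder: section is a regular 8-gon, circumradius r=10 (area = (8/2)·10.000²·sin(360°/8) = 282.84 mm²); the cube at (-4, 5.5) is not intersected at this z (z outside [5.5, 25]); Merging all regions: only the r=10 cylinder is present, so the union is just that shape — area = 282.84 mm². At z = 6: the r=10 cylinder gives a regular 8-gon of circumradius 10 (constant along its height) (area = (8/2)·10.000²·sin(360°/8) = 282.84 mm²); the cube at (-4, 5.5) is present — its section is the full 4.5×13 rectangle (area 58.50 mm²); Merging all regions: the regions partially overlap — summed areas 341.34 mm² minus the doubly-counted overlap 16.88 mm² gives 324.46 mm² — area = 324.46 mm². Checking containment: at z = 6 the cross-section extends beyond the z = 1.65 cross-section by about 41.62 mm².

part overhangs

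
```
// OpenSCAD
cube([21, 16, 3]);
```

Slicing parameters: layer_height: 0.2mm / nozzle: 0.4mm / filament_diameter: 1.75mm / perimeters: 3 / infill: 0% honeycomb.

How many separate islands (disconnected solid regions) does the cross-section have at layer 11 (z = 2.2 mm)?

At z = 2.2 mm: the cube is present — its section is the full 21×16 rectangle. Overall, the cross-section is a single solid region. Island count = 1.

1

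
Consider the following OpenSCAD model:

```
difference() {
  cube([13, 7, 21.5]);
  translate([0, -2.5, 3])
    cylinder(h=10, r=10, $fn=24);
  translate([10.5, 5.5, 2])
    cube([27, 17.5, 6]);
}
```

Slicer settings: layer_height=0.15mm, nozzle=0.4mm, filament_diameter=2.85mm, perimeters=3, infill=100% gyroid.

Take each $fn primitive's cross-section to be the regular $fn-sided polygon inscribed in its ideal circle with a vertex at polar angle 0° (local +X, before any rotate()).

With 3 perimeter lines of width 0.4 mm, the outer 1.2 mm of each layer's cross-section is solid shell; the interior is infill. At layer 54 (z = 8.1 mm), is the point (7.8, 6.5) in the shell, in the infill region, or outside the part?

At z = 8.1 mm: the 13×7 cube contributes its full rectangle; the r=10 cylinder at (0, -2.5) contributes a regular 24-gon of circumradius 10; the cube at (10.5, 5.5) is absent (z outside [2, 8]); Subtracting the remaining from the first: starting from the 13×7 cube, the r=10 cylinder at (0, -2.5) partially overlaps it — only the 52.17 mm² overlap (of its 310.58 mm²) is removed, clipping the outline — 1 connected region. Overall, the cross-section is a single solid region. The nearest boundary edge runs (2.97, 7.00)→(13.00, 7.00); distance from the point to it = 0.50 mm. The point is inside the cross-section, 0.50 mm from the nearest boundary — within the 1.2 mm shell band (3 × 0.4).

shell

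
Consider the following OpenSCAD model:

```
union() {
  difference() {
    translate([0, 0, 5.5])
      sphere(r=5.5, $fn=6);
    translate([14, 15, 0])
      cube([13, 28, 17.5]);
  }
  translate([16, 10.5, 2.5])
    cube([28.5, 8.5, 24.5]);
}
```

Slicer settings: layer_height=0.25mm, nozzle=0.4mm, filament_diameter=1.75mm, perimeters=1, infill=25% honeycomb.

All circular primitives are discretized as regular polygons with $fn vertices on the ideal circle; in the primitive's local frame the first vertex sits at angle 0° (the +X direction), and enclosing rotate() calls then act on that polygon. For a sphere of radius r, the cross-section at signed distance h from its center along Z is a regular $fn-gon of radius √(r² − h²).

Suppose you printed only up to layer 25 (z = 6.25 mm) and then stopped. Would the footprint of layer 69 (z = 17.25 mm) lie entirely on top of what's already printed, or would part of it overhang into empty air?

entirely on top

Compare the two slices. At z = 6.25: the r=5.5 sphere slices to a regular 6-gon of circumradius 5.449 (√(r²−h²) with h=0.75 from center) (area = (6/2)·5.449²·sin(360°/6) = 77.13 mm²); the cube at (14, 15) (footprint 13×28) is included at this height (area 364.00 mm²); Taking the first minus the rest: starting from the r=5.5 sphere (77.13 mm²), the 13×28 cube at (14, 15) misses the remaining region (no effect) — area = 77.13 mm²; the 28.5×8.5 cube at (16, 10.5) contributes its full rectangle (area 242.25 mm²); Combining (union): the 2 present regions are separate (no shared area or edge), so areas and boundary lengths simply add and each stays a separate island — area = 319.38 mm². At z = 17.25: the sphere does not reach this height (|z−center|=11.750 > r=5.5); the 13×28 cube at (14, 15) contributes its full rectangle (area 364.00 mm²); After the difference (first − rest): the first operand is absent here, so nothing remains; the cube at (16, 10.5) is present — its section is the full 28.5×8.5 rectangle (area 242.25 mm²); Merging all regions: only the 28.5×8.5 cube at (16, 10.5) is present, so the union is just that shape — area = 242.25 mm². Checking containment: the cross-section at z = 17.25 is a subset of the cross-section at z = 6.25.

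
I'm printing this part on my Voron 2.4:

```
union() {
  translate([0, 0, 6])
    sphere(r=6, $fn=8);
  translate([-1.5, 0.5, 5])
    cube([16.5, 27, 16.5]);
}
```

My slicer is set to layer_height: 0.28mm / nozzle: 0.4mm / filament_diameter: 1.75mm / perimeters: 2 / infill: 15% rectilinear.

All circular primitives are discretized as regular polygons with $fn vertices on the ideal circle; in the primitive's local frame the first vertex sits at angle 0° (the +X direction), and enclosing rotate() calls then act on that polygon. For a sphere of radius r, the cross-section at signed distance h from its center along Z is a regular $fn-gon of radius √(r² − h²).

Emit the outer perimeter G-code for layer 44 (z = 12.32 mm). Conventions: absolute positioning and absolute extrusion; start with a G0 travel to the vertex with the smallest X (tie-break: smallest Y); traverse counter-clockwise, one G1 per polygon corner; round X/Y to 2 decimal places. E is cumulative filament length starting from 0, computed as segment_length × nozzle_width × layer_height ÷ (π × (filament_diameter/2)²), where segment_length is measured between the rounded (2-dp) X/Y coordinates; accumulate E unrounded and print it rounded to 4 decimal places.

G0 X-1.50 Y0.50 Z12.32
G1 X15.00 Y0.50 E0.7683
G1 X15.00 Y27.50 E2.0255
G1 X-1.50 Y27.50 E2.7939
G1 X-1.50 Y0.50 E4.0511

At z = 12.32 mm: the sphere does not reach this height (|z−center|=6.320 > r=6); the cube at (-1.5, 0.5) is present — its section is the full 16.5×27 rectangle; Combining (union): only the 16.5×27 cube at (-1.5, 0.5) is present, so the union is just that shape — 1 connected region. The outline is a single polygon with 4 vertices. Extrusion per mm of travel: 0.4 × 0.28 / (π × 0.875²) = 0.046564. Accumulating E over each segment gives final E = 4.0511.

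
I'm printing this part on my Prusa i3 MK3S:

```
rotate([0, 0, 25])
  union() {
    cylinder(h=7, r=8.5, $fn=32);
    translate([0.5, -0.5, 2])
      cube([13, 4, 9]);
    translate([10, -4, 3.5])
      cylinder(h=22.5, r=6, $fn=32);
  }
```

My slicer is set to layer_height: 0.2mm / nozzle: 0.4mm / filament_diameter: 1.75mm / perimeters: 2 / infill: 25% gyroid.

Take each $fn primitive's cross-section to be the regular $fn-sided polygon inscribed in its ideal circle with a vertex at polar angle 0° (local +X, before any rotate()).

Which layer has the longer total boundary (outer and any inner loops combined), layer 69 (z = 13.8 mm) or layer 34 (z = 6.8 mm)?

layer 34 (z = 6.8 mm)

Layer 69 (z = 13.8): the cylinder is not intersected at this z (z outside [0, 7]); the cube at (0.5, -0.5) does not reach this height (z outside [2, 11]); the r=6 cylinder at (10, -4) contributes a regular 32-gon of circumradius 6 (perimeter = 2·32·6.000·sin(180°/32) = 37.64 mm); Combining (union): only the r=6 cylinder at (10, -4) is present, so the union is just that shape — boundary = 37.64 mm; (whole slice rotated 25° about Z — lengths, areas and connectivity unchanged). So its perimeter = 37.64 mm. Layer 34 (z = 6.8): the cylinder: section is a regular 32-gon, circumradius r=8.5 (perimeter = 2·32·8.500·sin(180°/32) = 53.32 mm); the cube at (0.5, -0.5) is present — its section is the full 13×4 rectangle (perimeter 34.00 mm); the r=6 cylinder at (10, -4) gives a regular 32-gon of circumradius 6 (constant along its height) (perimeter = 2·32·6.000·sin(180°/32) = 37.64 mm); Combining (union): the regions partially overlap (shared area 66.07 mm²), so the edge portions inside another operand are dropped and the merged outline is re-measured after clipping — boundary = 71.29 mm; (rotated 25° about Z; rotation is an isometry so areas/perimeters/island counts are preserved). So its perimeter = 71.29 mm. Layer 34 is larger (71.29 vs 37.64 mm).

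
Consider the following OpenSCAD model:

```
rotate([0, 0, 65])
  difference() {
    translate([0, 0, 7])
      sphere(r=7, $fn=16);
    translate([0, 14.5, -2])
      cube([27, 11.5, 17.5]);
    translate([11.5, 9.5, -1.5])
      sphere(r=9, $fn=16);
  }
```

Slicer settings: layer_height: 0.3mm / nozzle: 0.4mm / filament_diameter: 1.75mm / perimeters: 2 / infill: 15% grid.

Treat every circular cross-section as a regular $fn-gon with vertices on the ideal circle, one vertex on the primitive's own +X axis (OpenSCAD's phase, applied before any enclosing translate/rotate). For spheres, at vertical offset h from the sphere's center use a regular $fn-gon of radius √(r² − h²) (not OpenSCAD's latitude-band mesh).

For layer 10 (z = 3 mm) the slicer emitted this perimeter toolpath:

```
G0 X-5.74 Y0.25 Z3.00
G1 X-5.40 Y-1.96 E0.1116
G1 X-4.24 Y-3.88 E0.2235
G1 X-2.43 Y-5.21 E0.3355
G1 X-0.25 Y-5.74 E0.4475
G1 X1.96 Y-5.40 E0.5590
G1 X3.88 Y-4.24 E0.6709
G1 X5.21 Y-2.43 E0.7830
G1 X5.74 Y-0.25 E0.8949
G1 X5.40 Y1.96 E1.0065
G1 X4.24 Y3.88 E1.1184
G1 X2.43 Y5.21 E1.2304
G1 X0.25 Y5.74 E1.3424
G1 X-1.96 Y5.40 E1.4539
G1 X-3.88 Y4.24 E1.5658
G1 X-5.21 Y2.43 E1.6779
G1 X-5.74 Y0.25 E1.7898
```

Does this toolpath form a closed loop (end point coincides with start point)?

Start point (G0): (-5.74, 0.25). End point (last G1): the path returns to the start — closed.

yes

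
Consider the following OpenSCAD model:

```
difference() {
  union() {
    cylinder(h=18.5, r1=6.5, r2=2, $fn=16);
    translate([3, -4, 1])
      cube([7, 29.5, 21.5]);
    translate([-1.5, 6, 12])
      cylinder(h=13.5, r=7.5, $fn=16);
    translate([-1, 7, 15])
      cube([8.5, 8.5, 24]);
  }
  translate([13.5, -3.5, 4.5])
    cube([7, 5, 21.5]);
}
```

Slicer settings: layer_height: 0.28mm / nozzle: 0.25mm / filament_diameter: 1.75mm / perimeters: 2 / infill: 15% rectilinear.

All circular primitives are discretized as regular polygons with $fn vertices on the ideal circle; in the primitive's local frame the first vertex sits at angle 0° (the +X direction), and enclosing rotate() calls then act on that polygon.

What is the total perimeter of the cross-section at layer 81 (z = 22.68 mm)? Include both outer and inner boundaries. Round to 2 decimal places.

At z = 22.68 mm: the cone does not reach this height (z outside [0, 18.5]); the cube at (3, -4) is not intersected at this z (z outside [1, 22.5]); the r=7.5 cylinder at (-1.5, 6) contributes a regular 16-gon of circumradius 7.5 (perimeter = 2·16·7.500·sin(180°/16) = 46.82 mm); the cube at (-1, 7) is present — its section is the full 8.5×8.5 rectangle (perimeter 34.00 mm); Combining (union): the regions partially overlap (shared area 32.43 mm²), so the edge portions inside another operand are dropped and the merged outline is re-measured after clipping — boundary = 57.44 mm; the 7×5 cube at (13.5, -3.5) contributes its full rectangle (perimeter 24.00 mm); After the difference (first − rest): starting from the result so far, the 7×5 cube at (13.5, -3.5) misses the remaining region (no effect) — boundary = 57.44 mm. Overall, the cross-section is a single solid region. Total boundary length (outer) = 57.44 mm.

57.44 mm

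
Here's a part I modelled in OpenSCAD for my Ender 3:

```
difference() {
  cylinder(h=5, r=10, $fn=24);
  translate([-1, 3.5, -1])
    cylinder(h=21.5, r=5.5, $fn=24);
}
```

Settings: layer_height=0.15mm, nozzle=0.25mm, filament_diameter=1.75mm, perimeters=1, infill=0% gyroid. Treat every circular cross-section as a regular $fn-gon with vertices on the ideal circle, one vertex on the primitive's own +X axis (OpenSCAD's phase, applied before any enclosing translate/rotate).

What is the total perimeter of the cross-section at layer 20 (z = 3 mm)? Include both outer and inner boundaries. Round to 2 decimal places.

At z = 3 mm: the r=10 cylinder gives a regular 24-gon of circumradius 10 (constant along its height) (perimeter = 2·24·10.000·sin(180°/24) = 62.65 mm); the cylinder at (-1, 3.5): section is a regular 24-gon, circumradius r=5.5 (perimeter = 2·24·5.500·sin(180°/24) = 34.46 mm); Taking the first minus the rest: starting from the r=10 cylinder, the r=5.5 cylinder at (-1, 3.5) lies wholly inside it (removes its full 93.95 mm² and its 34.46 mm outline becomes a hole wall) — boundary (outer + 1 inner loop) = 97.11 mm. Overall, the cross-section is one region with 1 hole. Total boundary length (outer + inner) = 97.11 mm.

97.11 mm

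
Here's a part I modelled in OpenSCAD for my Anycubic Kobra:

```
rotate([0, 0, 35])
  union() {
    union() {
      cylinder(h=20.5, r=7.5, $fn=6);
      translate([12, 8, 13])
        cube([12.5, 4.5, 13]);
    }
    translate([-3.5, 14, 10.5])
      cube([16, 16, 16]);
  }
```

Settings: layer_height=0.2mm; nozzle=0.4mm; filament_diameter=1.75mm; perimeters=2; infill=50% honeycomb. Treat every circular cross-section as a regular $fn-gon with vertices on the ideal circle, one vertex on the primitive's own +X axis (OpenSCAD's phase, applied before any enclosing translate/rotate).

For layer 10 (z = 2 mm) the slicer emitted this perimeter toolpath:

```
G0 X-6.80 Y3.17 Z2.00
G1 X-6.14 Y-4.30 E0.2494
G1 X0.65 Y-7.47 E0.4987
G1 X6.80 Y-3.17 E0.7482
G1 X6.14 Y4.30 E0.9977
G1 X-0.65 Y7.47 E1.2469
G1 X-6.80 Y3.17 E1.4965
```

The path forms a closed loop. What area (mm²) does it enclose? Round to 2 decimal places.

Apply the shoelace formula to the sequence of (X, Y) vertices; enclosed area = 146.10 mm².

146.10 mm²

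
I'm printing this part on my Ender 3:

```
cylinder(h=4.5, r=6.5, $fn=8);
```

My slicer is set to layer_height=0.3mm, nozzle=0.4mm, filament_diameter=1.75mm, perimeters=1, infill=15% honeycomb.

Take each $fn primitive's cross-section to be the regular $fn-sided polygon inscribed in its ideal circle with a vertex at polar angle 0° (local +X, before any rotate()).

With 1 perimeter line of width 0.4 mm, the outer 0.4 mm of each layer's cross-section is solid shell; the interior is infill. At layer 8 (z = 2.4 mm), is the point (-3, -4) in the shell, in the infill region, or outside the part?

infill

At z = 2.4 mm: the cylinder: section is a regular 8-gon, circumradius r=6.5. Overall, the cross-section is a single solid region. The nearest boundary edge runs (-4.60, -4.60)→(-0.00, -6.50); distance from the point to it = 1.16 mm. The point is inside the cross-section and 1.16 mm from the nearest boundary — more than the 0.4 mm shell width (1 × 0.4), so it's in the infill interior.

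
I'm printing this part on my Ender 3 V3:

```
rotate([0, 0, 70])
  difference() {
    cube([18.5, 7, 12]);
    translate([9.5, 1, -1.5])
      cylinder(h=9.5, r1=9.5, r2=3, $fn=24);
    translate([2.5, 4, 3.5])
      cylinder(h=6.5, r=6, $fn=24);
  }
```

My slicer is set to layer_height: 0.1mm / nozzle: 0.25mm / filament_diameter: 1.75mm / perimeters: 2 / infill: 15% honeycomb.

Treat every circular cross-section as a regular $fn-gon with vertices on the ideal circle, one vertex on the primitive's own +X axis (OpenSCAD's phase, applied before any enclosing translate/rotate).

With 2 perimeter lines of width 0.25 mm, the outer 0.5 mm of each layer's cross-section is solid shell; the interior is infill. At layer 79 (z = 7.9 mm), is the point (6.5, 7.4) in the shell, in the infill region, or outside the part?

outside

At z = 7.9 mm: the cube (footprint 18.5×7) is included at this height; the cone at (9.5, 1): at t=0.989 of its height the radius interpolates to r₁+(r₂−r₁)t = 3.068, giving a regular 24-gon of that circumradius; the r=6 cylinder at (2.5, 4) contributes a regular 24-gon of circumradius 6; After the difference (first − rest): starting from the 18.5×7 cube, the cone at (9.5, 1) partially overlaps it — only the 20.61 mm² overlap (of its 29.24 mm²) is removed, clipping the outline; the r=6 cylinder at (2.5, 4) partially overlaps it — only the 52.30 mm² overlap (of its 111.81 mm²) is removed, clipping the outline — 1 connected region; (whole slice rotated 70° about Z — lengths, areas and connectivity unchanged). Overall, the cross-section is a single solid region. Undo the 70° rotation: the query point maps to (9.177, -3.577) in the un-rotated model frame. The nearest boundary edge runs (18.50, 0.00)→(12.38, 0.00); distance from the point to it = 4.80 mm. The point is not inside any of the regions above, so it lies outside the cross-section (4.80 mm from the nearest boundary).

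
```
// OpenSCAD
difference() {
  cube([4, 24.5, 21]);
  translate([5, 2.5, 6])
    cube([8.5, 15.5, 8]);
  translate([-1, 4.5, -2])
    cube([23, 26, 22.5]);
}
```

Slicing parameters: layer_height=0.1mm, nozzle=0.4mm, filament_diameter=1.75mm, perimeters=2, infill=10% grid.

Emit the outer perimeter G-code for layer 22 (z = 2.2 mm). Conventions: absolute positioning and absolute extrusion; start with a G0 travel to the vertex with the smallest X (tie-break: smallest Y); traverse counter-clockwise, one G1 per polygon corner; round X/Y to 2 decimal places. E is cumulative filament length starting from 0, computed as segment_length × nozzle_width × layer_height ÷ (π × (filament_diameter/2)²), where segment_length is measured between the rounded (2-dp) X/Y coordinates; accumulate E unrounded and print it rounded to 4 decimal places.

G0 X0.00 Y0.00 Z2.20
G1 X4.00 Y0.00 E0.0665
G1 X4.00 Y4.50 E0.1414
G1 X0.00 Y4.50 E0.2079
G1 X0.00 Y0.00 E0.2827

At z = 2.2 mm: the cube is present — its section is the full 4×24.5 rectangle; the cube at (5, 2.5) does not reach this height (z outside [6, 14]); the 23×26 cube at (-1, 4.5) contributes its full rectangle; Taking the first minus the rest: starting from the 4×24.5 cube, the 23×26 cube at (-1, 4.5) partially overlaps it — only the 80.00 mm² overlap (of its 598.00 mm²) is removed, clipping the outline — 1 connected region. The outline is a single polygon with 4 vertices. Extrusion per mm of travel: 0.4 × 0.1 / (π × 0.875²) = 0.016630. Accumulating E over each segment gives final E = 0.2827.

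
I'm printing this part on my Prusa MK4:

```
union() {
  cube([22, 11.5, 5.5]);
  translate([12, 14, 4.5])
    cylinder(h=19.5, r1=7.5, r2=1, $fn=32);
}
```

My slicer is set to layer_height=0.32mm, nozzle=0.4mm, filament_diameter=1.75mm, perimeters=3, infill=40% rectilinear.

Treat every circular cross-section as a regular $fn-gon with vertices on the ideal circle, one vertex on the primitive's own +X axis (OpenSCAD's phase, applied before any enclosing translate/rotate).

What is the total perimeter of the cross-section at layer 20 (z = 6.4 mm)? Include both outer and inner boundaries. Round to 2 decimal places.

At z = 6.4 mm: the cube does not reach this height (z outside [0, 5.5]); the cone at (12, 14): at t=0.097 of its height the radius interpolates to r₁+(r₂−r₁)t = 6.867, giving a regular 32-gon of that circumradius (perimeter = 2·32·6.867·sin(180°/32) = 43.08 mm); Combining (union): only the cone at (12, 14) is present, so the union is just that shape — boundary = 43.08 mm. Overall, the cross-section is a single solid region. Total boundary length (outer) = 43.08 mm.

43.08 mm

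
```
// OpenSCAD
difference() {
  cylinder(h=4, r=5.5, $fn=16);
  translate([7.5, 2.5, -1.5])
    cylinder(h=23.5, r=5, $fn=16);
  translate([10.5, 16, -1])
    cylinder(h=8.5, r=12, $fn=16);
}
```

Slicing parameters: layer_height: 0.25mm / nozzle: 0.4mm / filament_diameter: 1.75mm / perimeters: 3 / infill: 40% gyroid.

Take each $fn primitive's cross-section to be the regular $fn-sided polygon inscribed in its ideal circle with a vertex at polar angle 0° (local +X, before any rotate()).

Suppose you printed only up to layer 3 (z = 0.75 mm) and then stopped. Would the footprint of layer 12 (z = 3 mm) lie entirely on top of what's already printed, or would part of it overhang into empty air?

Compare the two slices. At z = 0.75: the r=5.5 cylinder gives a regular 16-gon of circumradius 5.5 (constant along its height) (area = (16/2)·5.500²·sin(360°/16) = 92.61 mm²); the r=5 cylinder at (7.5, 2.5) gives a regular 16-gon of circumradius 5 (constant along its height) (area = (16/2)·5.000²·sin(360°/16) = 76.54 mm²); the r=12 cylinder at (10.5, 16) contributes a regular 16-gon of circumradius 12 (area = (16/2)·12.000²·sin(360°/16) = 440.85 mm²); Subtracting the remaining from the first: starting from the r=5.5 cylinder (92.61 mm²), the r=5 cylinder at (7.5, 2.5) partially overlaps it — only the 11.25 mm² overlap (of its 76.54 mm²) is removed, clipping the outline; the r=12 cylinder at (10.5, 16) misses the remaining region (no effect) — area = 81.36 mm². At z = 3: the cylinder: section is a regular 16-gon, circumradius r=5.5 (area = (16/2)·5.500²·sin(360°/16) = 92.61 mm²); the cylinder at (7.5, 2.5): section is a regular 16-gon, circumradius r=5 (area = (16/2)·5.000²·sin(360°/16) = 76.54 mm²); the cylinder at (10.5, 16): section is a regular 16-gon, circumradius r=12 (area = (16/2)·12.000²·sin(360°/16) = 440.85 mm²); Subtracting the remaining from the first: starting from the r=5.5 cylinder (92.61 mm²), the r=5 cylinder at (7.5, 2.5) partially overlaps it — only the 11.25 mm² overlap (of its 76.54 mm²) is removed, clipping the outline; the r=12 cylinder at (10.5, 16) misses the remaining region (no effect) — area = 81.36 mm². Checking containment: the cross-section at z = 3 is a subset of the cross-section at z = 0.75.

entirely on top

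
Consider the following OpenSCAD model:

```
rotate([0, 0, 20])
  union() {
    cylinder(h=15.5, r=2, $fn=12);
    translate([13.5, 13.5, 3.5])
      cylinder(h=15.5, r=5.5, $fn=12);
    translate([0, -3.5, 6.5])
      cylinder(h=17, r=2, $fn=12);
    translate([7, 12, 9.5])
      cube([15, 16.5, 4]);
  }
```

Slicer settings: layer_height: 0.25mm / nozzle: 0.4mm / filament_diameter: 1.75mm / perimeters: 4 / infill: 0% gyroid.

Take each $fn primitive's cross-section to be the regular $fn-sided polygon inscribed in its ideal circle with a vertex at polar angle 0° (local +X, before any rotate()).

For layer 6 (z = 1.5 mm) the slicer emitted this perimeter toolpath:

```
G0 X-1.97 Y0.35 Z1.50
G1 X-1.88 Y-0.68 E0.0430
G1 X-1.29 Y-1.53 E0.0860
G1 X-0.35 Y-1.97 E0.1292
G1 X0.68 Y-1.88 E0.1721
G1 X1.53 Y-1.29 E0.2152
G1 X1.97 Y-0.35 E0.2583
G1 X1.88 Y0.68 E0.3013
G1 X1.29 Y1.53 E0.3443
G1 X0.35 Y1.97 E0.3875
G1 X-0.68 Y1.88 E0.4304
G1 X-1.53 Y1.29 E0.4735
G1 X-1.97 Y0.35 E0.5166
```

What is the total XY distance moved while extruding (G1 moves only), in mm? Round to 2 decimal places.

Sum the Euclidean lengths of each G1 segment: total = 12.43 mm.

12.43 mm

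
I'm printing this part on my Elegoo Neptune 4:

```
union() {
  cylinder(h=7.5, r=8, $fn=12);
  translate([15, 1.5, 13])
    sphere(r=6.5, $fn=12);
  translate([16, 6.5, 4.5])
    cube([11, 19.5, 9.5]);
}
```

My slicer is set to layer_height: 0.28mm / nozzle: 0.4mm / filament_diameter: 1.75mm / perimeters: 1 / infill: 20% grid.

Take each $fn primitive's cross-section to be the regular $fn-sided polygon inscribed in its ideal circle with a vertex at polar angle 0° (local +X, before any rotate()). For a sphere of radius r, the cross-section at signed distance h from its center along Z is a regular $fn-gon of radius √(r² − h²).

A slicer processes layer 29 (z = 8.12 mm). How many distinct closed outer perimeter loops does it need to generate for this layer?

At z = 8.12 mm: the cylinder is not intersected at this z (z outside [0, 7.5]); the sphere at (15, 1.5): section is a regular 12-gon, circumradius = √(r²−h²) = √(6.5²−4.88²) = 4.294; the cube at (16, 6.5) is present — its section is the full 11×19.5 rectangle; Merging all regions: the 2 present regions are separate (no shared area or edge), so areas and boundary lengths simply add and each stays a separate island — 2 connected regions. The result has 2 disconnected regions.

2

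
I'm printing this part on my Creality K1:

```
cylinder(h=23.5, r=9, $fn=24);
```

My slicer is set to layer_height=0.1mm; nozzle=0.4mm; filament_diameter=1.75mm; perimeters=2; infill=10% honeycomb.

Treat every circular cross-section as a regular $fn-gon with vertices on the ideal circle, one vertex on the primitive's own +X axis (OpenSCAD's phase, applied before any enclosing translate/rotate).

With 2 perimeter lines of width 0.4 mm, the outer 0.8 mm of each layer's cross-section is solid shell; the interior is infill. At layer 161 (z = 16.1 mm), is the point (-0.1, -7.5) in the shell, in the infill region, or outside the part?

At z = 16.1 mm: the cylinder: section is a regular 24-gon, circumradius r=9. Overall, the cross-section is a single solid region. The nearest boundary edge runs (-2.33, -8.69)→(-0.00, -9.00); distance from the point to it = 1.47 mm. The point is inside the cross-section and 1.47 mm from the nearest boundary — more than the 0.8 mm shell width (2 × 0.4), so it's in the infill interior.

infill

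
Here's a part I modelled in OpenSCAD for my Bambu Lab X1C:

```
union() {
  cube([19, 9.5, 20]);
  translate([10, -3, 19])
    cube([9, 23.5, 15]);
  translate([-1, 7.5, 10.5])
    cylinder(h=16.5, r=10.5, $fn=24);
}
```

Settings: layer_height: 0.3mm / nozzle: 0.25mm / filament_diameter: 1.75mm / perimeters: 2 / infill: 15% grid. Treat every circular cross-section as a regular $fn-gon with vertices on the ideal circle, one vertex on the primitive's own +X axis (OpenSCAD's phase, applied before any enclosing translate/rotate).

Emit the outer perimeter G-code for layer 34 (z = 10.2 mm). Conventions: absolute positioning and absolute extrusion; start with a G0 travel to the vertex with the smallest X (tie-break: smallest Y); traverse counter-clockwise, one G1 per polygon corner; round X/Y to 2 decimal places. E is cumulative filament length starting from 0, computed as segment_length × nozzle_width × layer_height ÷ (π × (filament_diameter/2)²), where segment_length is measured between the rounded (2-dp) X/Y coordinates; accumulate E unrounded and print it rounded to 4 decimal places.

At z = 10.2 mm: the 19×9.5 cube contributes its full rectangle; the cube at (10, -3) does not reach this height (z outside [19, 34]); the cylinder at (-1, 7.5) is absent (z outside [10.5, 27]); Taking the union: only the 19×9.5 cube is present, so the union is just that shape — 1 connected region. The outline is a single polygon with 4 vertices. Extrusion per mm of travel: 0.25 × 0.3 / (π × 0.875²) = 0.031181. Accumulating E over each segment gives final E = 1.7773.

G0 X0.00 Y0.00 Z10.20
G1 X19.00 Y0.00 E0.5924
G1 X19.00 Y9.50 E0.8887
G1 X0.00 Y9.50 E1.4811
G1 X0.00 Y0.00 E1.7773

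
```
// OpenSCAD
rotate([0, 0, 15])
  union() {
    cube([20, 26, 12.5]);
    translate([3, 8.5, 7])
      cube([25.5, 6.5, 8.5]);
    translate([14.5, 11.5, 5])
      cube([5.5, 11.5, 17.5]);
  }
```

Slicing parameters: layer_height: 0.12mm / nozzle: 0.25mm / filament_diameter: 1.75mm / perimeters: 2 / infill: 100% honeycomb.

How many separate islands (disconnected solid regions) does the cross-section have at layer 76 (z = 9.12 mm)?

1

At z = 9.12 mm: the cube (footprint 20×26) is included at this height; the cube at (3, 8.5) is present — its section is the full 25.5×6.5 rectangle; the cube at (14.5, 11.5) (footprint 5.5×11.5) is included at this height; Merging all regions: the regions partially overlap (shared area 173.75 mm²), so overlapping operands fuse into one piece — 1 connected region; (whole slice rotated 15° about Z — lengths, areas and connectivity unchanged). Overall, the cross-section is a single solid region. Island count = 1.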